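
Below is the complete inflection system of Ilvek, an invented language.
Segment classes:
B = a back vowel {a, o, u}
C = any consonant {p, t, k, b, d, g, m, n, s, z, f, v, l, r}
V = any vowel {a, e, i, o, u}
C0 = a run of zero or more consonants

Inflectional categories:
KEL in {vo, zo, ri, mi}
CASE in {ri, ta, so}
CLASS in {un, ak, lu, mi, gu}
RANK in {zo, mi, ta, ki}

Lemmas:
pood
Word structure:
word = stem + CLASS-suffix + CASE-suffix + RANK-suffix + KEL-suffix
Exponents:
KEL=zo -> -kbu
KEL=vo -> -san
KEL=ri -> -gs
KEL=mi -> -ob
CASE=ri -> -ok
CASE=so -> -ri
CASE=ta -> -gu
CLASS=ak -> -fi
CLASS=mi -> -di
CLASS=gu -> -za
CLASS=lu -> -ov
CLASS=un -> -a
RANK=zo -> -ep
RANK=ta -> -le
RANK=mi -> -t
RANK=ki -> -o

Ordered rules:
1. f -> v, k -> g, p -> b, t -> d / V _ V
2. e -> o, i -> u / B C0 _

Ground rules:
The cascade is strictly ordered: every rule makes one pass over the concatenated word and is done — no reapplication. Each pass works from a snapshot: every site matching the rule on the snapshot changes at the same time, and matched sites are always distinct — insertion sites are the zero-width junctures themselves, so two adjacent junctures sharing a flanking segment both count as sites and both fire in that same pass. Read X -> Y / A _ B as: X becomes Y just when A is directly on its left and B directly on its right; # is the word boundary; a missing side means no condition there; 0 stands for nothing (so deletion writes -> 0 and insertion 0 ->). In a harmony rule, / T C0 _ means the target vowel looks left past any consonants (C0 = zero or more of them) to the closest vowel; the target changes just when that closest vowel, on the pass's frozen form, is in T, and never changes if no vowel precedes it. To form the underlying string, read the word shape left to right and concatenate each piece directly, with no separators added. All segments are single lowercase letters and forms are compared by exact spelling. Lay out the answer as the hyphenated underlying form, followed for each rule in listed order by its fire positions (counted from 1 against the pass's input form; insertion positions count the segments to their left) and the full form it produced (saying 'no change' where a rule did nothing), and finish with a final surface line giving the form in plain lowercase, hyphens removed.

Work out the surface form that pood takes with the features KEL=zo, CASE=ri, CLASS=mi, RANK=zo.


underlying: pood-di-ok-ep-kbu
1. f -> v, k -> g, p -> b, t -> d / V _ V: fires at position(s) 8: pooddiogepkbu
2. e -> o, i -> u / B C0 _: fires at position(s) 6, 9: poodduogopkbu
surface: poodduogopkbu


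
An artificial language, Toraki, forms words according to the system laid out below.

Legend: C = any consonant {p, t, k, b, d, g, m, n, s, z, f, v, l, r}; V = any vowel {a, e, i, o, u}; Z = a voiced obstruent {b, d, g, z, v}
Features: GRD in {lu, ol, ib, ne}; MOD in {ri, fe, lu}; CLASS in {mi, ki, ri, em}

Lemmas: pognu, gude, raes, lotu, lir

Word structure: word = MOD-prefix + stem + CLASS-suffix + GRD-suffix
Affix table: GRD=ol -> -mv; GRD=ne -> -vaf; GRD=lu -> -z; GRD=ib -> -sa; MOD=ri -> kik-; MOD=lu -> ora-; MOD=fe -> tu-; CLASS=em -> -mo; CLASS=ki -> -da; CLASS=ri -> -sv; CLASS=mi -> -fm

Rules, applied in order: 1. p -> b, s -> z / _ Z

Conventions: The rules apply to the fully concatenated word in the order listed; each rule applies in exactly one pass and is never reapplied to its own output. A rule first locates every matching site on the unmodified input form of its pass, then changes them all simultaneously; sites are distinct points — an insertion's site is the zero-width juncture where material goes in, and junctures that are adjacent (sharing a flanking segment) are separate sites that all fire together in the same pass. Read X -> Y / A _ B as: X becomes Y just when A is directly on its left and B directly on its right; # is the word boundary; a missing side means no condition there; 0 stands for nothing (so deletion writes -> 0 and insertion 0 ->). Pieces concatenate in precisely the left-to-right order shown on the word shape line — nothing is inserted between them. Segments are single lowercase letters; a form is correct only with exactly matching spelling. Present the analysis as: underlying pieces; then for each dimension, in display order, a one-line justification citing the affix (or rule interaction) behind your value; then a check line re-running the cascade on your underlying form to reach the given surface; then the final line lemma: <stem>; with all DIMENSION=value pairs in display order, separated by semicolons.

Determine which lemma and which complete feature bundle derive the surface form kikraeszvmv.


underlying: kik-raes-sv-mv
GRD=ol - signalled by the affix -mv
MOD=ri - signalled by the affix kik-
CLASS=ri - signalled by the affix -sv
check: kikraessvmv -> kikraeszvmv
lemma: raes; GRD=ol; MOD=ri; CLASS=ri


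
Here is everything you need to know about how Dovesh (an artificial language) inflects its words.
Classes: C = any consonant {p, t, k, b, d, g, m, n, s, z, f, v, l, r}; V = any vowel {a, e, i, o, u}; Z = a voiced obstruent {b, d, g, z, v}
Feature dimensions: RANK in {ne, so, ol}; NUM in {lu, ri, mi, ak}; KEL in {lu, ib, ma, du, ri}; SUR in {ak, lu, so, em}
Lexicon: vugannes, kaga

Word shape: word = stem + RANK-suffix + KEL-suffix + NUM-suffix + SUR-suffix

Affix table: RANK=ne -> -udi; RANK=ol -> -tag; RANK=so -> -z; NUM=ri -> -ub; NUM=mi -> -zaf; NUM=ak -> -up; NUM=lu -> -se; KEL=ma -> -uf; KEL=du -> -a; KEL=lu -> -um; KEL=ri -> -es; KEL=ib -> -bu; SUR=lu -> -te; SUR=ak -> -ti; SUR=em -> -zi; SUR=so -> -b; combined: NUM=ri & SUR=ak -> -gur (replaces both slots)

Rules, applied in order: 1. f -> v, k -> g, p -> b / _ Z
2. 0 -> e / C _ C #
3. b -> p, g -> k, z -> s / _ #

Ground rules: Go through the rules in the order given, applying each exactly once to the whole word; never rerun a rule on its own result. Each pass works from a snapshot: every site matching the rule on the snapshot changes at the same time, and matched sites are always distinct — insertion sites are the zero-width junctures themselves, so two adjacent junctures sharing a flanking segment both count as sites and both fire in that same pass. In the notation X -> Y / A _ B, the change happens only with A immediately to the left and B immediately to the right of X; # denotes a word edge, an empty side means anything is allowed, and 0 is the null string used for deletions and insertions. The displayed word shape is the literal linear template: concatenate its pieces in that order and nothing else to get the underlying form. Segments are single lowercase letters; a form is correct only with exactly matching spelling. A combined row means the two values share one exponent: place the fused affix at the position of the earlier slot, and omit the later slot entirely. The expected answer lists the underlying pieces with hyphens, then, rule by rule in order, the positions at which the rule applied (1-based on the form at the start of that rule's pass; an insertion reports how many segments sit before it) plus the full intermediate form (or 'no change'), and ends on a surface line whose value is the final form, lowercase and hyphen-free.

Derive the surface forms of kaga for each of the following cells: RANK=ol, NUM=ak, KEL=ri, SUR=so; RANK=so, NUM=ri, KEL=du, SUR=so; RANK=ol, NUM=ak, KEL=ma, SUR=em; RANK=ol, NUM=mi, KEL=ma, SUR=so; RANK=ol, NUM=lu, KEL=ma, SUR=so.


cell RANK=ol, NUM=ak, KEL=ri, SUR=so:
underlying: kaga-tag-es-up-b
1. f -> v, k -> g, p -> b / _ Z: fires at position(s) 11: kagatagesubb
2. 0 -> e / C _ C #: inserts after position(s) 11: kagatagesubeb
3. b -> p, g -> k, z -> s / _ #: fires at position(s) 13: kagatagesubep
surface: kagatagesubep

cell RANK=so, NUM=ri, KEL=du, SUR=so:
underlying: kaga-z-a-ub-b
1. f -> v, k -> g, p -> b / _ Z: no change
2. 0 -> e / C _ C #: inserts after position(s) 8: kagazaubeb
3. b -> p, g -> k, z -> s / _ #: fires at position(s) 10: kagazaubep
surface: kagazaubep

cell RANK=ol, NUM=ak, KEL=ma, SUR=em:
underlying: kaga-tag-uf-up-zi
1. f -> v, k -> g, p -> b / _ Z: fires at position(s) 11: kagatagufubzi
2. 0 -> e / C _ C #: no change
3. b -> p, g -> k, z -> s / _ #: no change
surface: kagatagufubzi

cell RANK=ol, NUM=mi, KEL=ma, SUR=so:
underlying: kaga-tag-uf-zaf-b
1. f -> v, k -> g, p -> b / _ Z: fires at position(s) 9, 12: kagataguvzavb
2. 0 -> e / C _ C #: inserts after position(s) 12: kagataguvzaveb
3. b -> p, g -> k, z -> s / _ #: fires at position(s) 14: kagataguvzavep
surface: kagataguvzavep

cell RANK=ol, NUM=lu, KEL=ma, SUR=so:
underlying: kaga-tag-uf-se-b
1. f -> v, k -> g, p -> b / _ Z: no change
2. 0 -> e / C _ C #: no change
3. b -> p, g -> k, z -> s / _ #: fires at position(s) 12: kagatagufsep
surface: kagatagufsep


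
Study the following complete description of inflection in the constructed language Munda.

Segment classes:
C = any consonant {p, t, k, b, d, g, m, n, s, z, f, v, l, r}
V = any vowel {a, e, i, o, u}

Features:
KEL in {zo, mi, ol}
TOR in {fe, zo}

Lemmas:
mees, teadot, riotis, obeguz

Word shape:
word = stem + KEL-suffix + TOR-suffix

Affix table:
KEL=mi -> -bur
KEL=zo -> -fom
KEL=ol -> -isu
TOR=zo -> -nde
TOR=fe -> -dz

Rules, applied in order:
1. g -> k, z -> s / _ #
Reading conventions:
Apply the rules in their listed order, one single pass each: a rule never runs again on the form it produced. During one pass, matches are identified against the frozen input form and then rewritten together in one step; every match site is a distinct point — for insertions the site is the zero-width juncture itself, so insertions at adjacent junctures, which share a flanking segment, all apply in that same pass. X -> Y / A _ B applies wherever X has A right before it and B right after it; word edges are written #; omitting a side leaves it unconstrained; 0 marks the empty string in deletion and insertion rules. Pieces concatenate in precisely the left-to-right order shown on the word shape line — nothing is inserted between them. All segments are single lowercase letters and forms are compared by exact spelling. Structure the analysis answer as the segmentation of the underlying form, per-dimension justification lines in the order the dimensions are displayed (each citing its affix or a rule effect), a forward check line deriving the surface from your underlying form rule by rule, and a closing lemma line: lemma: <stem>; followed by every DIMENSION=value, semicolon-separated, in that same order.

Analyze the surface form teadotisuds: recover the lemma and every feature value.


underlying: teadot-isu-dz
KEL=ol - signalled by the affix -isu
TOR=fe - signalled by the affix -dz
check: teadotisudz -> teadotisuds
lemma: teadot; KEL=ol; TOR=fe


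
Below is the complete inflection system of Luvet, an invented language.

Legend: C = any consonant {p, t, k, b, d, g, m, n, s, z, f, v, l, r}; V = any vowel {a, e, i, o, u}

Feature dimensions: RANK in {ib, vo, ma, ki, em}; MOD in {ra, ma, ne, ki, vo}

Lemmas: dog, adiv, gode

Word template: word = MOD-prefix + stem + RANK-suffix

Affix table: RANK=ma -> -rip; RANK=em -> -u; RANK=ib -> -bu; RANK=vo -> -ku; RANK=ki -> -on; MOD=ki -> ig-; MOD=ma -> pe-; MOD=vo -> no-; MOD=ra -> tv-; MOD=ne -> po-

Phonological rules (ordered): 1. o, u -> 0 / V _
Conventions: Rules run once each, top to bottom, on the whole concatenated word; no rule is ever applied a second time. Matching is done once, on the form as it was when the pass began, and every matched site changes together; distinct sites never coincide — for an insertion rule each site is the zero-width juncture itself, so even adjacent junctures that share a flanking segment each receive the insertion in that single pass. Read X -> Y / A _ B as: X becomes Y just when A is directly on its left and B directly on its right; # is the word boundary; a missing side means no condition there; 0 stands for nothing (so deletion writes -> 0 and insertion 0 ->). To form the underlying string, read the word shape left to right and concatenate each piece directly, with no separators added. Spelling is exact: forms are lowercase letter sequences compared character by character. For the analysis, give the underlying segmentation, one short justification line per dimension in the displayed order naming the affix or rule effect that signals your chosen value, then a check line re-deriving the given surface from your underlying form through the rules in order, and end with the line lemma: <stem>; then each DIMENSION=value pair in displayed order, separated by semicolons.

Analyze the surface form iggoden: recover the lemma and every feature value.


underlying: ig-gode-on
RANK=ki - signalled by the affix -on
MOD=ki - signalled by the affix ig-
check: iggodeon -> iggoden
lemma: gode; RANK=ki; MOD=ki


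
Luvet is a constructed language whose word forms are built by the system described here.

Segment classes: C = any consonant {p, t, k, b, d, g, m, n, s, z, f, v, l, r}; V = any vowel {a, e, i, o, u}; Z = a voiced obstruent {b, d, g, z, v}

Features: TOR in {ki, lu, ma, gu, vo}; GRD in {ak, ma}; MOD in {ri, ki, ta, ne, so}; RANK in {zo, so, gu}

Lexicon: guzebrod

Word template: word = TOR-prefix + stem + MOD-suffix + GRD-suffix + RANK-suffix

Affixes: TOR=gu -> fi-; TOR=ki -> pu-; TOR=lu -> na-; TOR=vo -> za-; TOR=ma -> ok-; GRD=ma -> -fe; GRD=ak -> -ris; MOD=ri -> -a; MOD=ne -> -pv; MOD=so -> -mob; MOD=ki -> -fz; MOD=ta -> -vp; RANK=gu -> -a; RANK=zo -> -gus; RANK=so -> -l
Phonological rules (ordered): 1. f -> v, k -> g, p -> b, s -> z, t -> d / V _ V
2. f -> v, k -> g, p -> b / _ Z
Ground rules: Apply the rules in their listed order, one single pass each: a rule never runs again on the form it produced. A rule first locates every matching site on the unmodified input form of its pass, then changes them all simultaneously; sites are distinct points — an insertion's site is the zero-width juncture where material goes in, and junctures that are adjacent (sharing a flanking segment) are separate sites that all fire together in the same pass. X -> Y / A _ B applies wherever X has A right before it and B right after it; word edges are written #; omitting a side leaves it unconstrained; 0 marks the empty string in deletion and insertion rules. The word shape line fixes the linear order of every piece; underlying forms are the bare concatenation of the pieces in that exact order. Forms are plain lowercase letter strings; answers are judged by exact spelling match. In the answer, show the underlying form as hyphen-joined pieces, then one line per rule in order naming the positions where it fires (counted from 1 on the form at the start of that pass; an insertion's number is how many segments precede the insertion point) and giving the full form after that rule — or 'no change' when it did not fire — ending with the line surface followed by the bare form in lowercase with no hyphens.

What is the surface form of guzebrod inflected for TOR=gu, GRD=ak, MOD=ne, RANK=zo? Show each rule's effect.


underlying: fi-guzebrod-pv-ris-gus
1. f -> v, k -> g, p -> b, s -> z, t -> d / V _ V: no change
2. f -> v, k -> g, p -> b / _ Z: fires at position(s) 11: figuzebrodbvrisgus
surface: figuzebrodbvrisgus


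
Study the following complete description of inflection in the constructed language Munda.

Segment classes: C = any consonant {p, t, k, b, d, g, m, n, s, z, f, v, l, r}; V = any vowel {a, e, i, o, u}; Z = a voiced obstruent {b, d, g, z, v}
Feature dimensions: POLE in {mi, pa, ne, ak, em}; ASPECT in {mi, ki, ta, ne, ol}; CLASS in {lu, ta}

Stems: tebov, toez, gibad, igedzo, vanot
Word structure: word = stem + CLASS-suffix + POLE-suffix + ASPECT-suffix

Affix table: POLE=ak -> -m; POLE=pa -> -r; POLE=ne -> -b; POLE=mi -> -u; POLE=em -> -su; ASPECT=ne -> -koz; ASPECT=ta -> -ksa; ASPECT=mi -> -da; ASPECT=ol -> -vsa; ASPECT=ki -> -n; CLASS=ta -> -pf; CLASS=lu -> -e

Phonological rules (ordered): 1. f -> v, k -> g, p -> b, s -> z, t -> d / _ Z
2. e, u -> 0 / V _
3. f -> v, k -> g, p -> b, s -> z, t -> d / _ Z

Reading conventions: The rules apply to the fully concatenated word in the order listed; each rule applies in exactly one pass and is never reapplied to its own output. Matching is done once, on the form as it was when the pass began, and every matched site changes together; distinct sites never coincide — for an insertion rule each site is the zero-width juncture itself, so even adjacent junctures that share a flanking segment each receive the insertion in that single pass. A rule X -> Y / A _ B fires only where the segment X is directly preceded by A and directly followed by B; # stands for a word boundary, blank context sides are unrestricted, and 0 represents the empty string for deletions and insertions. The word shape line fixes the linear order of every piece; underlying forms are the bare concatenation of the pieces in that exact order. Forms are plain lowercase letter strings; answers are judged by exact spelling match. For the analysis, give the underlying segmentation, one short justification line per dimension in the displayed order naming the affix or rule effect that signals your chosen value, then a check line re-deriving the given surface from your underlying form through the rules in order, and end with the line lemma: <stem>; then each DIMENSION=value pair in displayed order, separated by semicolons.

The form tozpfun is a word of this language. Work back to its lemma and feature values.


underlying: toez-pf-u-n
POLE=mi - signalled by the affix -u
ASPECT=ki - signalled by the affix -n
CLASS=ta - signalled by the affix -pf
check: toezpfun -> toezpfun -> tozpfun -> tozpfun
lemma: toez; POLE=mi; ASPECT=ki; CLASS=ta


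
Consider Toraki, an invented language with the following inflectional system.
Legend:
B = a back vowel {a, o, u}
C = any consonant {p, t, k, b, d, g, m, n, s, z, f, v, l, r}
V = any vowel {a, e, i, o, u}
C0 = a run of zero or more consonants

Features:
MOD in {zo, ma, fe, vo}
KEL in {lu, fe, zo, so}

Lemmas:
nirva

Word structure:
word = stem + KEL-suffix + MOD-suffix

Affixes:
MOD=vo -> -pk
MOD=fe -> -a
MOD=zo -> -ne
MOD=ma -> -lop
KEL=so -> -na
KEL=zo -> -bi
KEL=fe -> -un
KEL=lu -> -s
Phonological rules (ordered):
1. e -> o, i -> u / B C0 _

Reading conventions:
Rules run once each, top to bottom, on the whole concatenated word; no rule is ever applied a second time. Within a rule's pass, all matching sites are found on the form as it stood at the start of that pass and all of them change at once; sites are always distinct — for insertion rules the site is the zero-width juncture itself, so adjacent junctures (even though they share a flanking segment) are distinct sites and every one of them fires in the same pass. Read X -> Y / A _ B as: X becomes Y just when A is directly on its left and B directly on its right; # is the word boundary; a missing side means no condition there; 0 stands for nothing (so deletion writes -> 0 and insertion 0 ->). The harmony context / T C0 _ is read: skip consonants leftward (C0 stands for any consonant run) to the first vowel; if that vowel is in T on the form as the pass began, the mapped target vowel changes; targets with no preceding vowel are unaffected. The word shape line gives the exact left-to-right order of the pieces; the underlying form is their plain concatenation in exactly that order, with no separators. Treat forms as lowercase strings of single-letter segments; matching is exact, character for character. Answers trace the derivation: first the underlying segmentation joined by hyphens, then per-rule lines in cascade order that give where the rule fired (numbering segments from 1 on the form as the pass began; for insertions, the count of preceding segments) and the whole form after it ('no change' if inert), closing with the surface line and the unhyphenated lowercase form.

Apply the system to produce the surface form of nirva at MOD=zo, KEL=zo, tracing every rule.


underlying: nirva-bi-ne
1. e -> o, i -> u / B C0 _: fires at position(s) 7: nirvabune
surface: nirvabune


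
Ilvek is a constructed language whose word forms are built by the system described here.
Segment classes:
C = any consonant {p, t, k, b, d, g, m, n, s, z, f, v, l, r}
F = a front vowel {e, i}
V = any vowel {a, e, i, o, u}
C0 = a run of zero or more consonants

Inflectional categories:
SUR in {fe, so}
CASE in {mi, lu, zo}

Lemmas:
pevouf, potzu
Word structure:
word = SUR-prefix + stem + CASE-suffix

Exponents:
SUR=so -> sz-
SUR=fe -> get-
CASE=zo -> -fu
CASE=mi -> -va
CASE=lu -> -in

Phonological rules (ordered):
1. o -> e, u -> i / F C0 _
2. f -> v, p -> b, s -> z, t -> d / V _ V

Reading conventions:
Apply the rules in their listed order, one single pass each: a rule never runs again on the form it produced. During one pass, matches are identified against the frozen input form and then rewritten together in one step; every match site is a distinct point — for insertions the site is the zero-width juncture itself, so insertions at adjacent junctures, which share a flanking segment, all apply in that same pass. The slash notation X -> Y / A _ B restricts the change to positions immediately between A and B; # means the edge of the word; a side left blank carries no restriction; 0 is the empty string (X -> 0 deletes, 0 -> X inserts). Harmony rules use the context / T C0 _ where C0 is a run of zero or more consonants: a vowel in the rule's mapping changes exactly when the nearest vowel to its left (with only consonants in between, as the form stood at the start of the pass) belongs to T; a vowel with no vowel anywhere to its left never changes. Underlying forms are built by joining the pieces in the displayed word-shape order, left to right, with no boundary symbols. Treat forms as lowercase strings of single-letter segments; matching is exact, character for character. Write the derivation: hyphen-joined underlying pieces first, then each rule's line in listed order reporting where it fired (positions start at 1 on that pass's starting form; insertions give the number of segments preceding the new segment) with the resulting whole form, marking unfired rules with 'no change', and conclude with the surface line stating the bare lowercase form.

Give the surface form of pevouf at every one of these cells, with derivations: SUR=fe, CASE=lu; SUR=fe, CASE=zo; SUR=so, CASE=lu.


cell SUR=fe, CASE=lu:
underlying: get-pevouf-in
1. o -> e, u -> i / F C0 _: fires at position(s) 7: getpeveufin
2. f -> v, p -> b, s -> z, t -> d / V _ V: fires at position(s) 9: getpeveuvin
surface: getpeveuvin

cell SUR=fe, CASE=zo:
underlying: get-pevouf-fu
1. o -> e, u -> i / F C0 _: fires at position(s) 7: getpeveuffu
2. f -> v, p -> b, s -> z, t -> d / V _ V: no change
surface: getpeveuffu

cell SUR=so, CASE=lu:
underlying: sz-pevouf-in
1. o -> e, u -> i / F C0 _: fires at position(s) 6: szpeveufin
2. f -> v, p -> b, s -> z, t -> d / V _ V: fires at position(s) 8: szpeveuvin
surface: szpeveuvin


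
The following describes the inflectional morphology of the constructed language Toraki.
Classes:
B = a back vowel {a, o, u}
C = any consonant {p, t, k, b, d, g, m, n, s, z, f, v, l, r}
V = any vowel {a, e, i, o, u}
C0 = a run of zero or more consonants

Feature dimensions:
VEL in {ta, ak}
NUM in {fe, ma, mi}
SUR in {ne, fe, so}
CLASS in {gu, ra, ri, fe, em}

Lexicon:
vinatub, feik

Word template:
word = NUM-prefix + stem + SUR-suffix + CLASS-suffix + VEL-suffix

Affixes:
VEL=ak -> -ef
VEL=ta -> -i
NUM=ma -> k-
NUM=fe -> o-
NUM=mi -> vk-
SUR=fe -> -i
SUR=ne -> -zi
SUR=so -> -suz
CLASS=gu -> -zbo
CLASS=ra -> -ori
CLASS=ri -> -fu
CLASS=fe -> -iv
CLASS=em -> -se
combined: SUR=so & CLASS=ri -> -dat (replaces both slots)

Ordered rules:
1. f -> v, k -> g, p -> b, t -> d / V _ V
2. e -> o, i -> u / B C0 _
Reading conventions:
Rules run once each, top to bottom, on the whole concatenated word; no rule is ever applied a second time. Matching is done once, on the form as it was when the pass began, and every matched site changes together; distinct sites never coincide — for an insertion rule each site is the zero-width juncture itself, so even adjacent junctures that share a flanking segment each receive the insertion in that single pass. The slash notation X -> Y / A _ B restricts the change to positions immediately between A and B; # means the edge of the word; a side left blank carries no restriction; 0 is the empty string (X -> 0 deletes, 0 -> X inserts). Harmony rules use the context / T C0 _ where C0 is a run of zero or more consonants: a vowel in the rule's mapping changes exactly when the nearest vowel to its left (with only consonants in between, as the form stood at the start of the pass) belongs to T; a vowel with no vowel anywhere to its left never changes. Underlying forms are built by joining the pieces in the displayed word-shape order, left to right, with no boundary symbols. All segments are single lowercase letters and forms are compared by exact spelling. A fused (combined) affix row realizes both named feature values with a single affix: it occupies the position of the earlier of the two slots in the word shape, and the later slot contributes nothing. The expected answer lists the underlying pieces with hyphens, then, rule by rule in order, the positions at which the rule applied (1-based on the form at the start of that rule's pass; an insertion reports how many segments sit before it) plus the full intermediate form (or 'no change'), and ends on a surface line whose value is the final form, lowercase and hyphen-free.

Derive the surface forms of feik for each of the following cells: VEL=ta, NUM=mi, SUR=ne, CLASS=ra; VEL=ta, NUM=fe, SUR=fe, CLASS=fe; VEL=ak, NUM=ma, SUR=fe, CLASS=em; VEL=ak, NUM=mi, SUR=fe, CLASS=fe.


cell VEL=ta, NUM=mi, SUR=ne, CLASS=ra:
underlying: vk-feik-zi-ori-i
1. f -> v, k -> g, p -> b, t -> d / V _ V: no change
2. e -> o, i -> u / B C0 _: fires at position(s) 11: vkfeikziorui
surface: vkfeikziorui

cell VEL=ta, NUM=fe, SUR=fe, CLASS=fe:
underlying: o-feik-i-iv-i
1. f -> v, k -> g, p -> b, t -> d / V _ V: fires at position(s) 2, 5: oveigiivi
2. e -> o, i -> u / B C0 _: fires at position(s) 3: ovoigiivi
surface: ovoigiivi

cell VEL=ak, NUM=ma, SUR=fe, CLASS=em:
underlying: k-feik-i-se-ef
1. f -> v, k -> g, p -> b, t -> d / V _ V: fires at position(s) 5: kfeigiseef
2. e -> o, i -> u / B C0 _: no change
surface: kfeigiseef

cell VEL=ak, NUM=mi, SUR=fe, CLASS=fe:
underlying: vk-feik-i-iv-ef
1. f -> v, k -> g, p -> b, t -> d / V _ V: fires at position(s) 6: vkfeigiivef
2. e -> o, i -> u / B C0 _: no change
surface: vkfeigiivef


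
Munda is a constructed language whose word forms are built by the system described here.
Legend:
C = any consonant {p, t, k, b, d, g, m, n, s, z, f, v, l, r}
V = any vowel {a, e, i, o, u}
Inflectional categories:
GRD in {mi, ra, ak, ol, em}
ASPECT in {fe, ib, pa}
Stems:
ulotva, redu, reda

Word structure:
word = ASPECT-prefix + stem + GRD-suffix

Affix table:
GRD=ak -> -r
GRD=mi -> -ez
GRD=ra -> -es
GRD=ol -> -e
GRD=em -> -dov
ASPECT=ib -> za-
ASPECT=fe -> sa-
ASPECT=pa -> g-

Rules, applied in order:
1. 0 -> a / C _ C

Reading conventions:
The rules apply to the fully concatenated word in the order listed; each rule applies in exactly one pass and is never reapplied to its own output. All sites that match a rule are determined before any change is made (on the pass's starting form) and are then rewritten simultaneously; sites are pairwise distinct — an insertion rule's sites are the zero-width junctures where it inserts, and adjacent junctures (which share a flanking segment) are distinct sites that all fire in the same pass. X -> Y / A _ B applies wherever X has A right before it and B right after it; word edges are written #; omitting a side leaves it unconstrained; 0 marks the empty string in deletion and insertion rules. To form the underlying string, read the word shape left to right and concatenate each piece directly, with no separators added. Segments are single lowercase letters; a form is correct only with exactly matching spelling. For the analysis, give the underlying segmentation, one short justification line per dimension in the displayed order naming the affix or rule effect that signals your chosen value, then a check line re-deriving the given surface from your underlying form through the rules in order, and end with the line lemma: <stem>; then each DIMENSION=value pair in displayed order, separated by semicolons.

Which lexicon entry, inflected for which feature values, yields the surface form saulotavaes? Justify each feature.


underlying: sa-ulotva-es
GRD=ra - signalled by the affix -es
ASPECT=fe - signalled by the affix sa-
check: saulotvaes -> saulotavaes
lemma: ulotva; GRD=ra; ASPECT=fe


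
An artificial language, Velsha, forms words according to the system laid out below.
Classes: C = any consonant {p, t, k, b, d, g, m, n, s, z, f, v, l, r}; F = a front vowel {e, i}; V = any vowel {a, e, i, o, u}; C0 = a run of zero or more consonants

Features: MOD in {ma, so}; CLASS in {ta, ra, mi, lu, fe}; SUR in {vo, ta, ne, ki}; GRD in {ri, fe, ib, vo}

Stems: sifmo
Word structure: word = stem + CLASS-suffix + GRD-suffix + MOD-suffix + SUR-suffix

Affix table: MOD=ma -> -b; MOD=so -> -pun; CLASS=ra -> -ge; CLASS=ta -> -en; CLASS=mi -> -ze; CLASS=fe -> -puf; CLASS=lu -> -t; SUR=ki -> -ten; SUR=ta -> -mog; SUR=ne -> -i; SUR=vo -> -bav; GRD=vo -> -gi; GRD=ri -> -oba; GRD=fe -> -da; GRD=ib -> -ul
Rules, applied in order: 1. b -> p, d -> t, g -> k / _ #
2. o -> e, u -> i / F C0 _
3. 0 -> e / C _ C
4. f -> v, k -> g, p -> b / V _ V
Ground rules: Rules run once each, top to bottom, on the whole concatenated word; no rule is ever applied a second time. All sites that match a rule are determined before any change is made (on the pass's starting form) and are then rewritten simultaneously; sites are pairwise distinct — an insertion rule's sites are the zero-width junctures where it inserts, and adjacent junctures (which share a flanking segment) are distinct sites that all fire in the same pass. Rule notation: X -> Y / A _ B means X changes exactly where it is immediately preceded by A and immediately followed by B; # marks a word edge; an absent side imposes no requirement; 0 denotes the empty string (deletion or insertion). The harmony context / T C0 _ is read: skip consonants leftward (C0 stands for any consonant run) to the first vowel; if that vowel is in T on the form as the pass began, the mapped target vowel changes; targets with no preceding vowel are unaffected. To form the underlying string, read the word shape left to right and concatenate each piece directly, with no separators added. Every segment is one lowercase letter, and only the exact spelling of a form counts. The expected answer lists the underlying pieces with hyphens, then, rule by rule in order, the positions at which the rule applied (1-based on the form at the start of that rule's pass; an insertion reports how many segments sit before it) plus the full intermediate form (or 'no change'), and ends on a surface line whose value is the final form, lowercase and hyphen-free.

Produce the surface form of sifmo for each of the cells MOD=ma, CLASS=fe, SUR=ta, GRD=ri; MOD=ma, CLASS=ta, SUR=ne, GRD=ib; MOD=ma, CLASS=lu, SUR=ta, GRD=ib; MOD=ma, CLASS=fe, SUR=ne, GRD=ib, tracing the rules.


cell MOD=ma, CLASS=fe, SUR=ta, GRD=ri:
underlying: sifmo-puf-oba-b-mog
1. b -> p, d -> t, g -> k / _ #: fires at position(s) 15: sifmopufobabmok
2. o -> e, u -> i / F C0 _: fires at position(s) 5: sifmepufobabmok
3. 0 -> e / C _ C: inserts after position(s) 3, 12: sifemepufobabemok
4. f -> v, k -> g, p -> b / V _ V: fires at position(s) 3, 7, 9: sivemebuvobabemok
surface: sivemebuvobabemok

cell MOD=ma, CLASS=ta, SUR=ne, GRD=ib:
underlying: sifmo-en-ul-b-i
1. b -> p, d -> t, g -> k / _ #: no change
2. o -> e, u -> i / F C0 _: fires at position(s) 5, 8: sifmeenilbi
3. 0 -> e / C _ C: inserts after position(s) 3, 9: sifemeenilebi
4. f -> v, k -> g, p -> b / V _ V: fires at position(s) 3: sivemeenilebi
surface: sivemeenilebi

cell MOD=ma, CLASS=lu, SUR=ta, GRD=ib:
underlying: sifmo-t-ul-b-mog
1. b -> p, d -> t, g -> k / _ #: fires at position(s) 12: sifmotulbmok
2. o -> e, u -> i / F C0 _: fires at position(s) 5: sifmetulbmok
3. 0 -> e / C _ C: inserts after position(s) 3, 8, 9: sifemetulebemok
4. f -> v, k -> g, p -> b / V _ V: fires at position(s) 3: sivemetulebemok
surface: sivemetulebemok

cell MOD=ma, CLASS=fe, SUR=ne, GRD=ib:
underlying: sifmo-puf-ul-b-i
1. b -> p, d -> t, g -> k / _ #: no change
2. o -> e, u -> i / F C0 _: fires at position(s) 5: sifmepufulbi
3. 0 -> e / C _ C: inserts after position(s) 3, 10: sifemepufulebi
4. f -> v, k -> g, p -> b / V _ V: fires at position(s) 3, 7, 9: sivemebuvulebi
surface: sivemebuvulebi


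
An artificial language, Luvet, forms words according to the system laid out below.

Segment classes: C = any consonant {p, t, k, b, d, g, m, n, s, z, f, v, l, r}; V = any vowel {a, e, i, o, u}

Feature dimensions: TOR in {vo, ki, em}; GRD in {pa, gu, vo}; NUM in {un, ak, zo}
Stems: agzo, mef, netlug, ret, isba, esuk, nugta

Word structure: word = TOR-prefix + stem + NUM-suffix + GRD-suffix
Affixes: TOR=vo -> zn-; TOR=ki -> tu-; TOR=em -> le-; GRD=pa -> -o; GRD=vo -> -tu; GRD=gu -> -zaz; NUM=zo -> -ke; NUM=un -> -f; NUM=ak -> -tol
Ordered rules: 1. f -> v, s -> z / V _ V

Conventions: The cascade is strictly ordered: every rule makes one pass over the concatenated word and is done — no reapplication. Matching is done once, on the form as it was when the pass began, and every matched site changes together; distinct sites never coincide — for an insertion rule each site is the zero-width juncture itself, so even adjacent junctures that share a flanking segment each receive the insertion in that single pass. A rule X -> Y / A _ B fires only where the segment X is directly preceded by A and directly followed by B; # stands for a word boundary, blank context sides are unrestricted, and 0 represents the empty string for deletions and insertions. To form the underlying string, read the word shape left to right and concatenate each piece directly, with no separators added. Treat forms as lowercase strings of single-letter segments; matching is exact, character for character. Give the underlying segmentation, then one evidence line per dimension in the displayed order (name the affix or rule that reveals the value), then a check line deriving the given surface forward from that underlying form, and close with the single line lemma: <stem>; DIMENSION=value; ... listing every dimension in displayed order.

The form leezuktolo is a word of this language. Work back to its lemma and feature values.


underlying: le-esuk-tol-o
TOR=em - signalled by the affix le-
GRD=pa - signalled by the affix -o
NUM=ak - signalled by the affix -tol
check: leesuktolo -> leezuktolo
lemma: esuk; TOR=em; GRD=pa; NUM=ak


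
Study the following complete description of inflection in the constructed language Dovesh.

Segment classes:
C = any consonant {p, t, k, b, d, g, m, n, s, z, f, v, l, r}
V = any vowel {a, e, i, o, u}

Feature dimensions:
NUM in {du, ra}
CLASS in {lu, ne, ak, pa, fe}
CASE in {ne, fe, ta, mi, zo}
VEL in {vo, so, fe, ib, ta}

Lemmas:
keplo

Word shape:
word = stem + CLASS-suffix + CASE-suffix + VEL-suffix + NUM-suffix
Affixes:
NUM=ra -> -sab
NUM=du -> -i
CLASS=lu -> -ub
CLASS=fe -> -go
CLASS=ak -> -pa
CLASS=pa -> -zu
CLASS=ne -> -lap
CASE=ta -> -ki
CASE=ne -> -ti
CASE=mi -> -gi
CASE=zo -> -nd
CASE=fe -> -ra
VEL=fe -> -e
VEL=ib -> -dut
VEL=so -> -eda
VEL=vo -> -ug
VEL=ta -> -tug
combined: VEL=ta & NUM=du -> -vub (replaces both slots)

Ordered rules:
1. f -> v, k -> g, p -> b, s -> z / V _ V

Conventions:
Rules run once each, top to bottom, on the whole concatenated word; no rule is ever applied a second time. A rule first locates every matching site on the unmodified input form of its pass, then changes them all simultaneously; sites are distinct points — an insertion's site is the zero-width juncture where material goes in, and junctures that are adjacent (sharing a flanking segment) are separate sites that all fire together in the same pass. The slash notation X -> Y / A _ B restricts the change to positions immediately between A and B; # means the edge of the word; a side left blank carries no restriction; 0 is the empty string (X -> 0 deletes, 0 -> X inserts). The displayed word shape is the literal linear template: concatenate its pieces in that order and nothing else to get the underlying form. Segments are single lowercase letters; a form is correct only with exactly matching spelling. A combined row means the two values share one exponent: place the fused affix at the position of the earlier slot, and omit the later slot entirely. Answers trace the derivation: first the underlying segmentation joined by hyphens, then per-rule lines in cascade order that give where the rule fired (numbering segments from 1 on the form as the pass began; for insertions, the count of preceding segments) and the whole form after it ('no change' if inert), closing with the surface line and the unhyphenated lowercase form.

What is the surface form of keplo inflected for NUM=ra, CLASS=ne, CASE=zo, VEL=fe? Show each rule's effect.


underlying: keplo-lap-nd-e-sab
1. f -> v, k -> g, p -> b, s -> z / V _ V: fires at position(s) 12: keplolapndezab
surface: keplolapndezab


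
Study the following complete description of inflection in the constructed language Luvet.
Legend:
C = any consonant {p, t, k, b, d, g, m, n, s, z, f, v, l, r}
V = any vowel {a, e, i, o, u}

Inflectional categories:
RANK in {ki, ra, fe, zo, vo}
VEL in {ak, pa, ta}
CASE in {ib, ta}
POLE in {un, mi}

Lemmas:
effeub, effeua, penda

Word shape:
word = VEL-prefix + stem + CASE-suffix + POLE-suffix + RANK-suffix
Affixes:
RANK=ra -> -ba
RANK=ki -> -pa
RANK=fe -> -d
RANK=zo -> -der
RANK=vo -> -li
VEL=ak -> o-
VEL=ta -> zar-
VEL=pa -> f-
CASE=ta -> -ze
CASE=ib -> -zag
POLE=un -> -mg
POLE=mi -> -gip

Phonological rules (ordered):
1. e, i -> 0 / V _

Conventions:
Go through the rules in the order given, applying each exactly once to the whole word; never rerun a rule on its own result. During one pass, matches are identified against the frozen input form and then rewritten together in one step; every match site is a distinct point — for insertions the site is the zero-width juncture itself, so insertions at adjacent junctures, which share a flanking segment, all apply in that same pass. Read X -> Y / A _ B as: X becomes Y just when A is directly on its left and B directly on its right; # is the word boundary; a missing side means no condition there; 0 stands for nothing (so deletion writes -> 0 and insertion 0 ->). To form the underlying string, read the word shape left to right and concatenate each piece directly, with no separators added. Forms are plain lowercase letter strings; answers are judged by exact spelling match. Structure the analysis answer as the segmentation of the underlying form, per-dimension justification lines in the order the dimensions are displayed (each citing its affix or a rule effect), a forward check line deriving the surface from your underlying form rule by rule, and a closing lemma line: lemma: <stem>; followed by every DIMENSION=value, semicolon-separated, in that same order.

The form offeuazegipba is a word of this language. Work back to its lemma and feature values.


underlying: o-effeua-ze-gip-ba
RANK=ra - signalled by the affix -ba
VEL=ak - signalled by the affix o-
CASE=ta - signalled by the affix -ze
POLE=mi - signalled by the affix -gip
check: oeffeuazegipba -> offeuazegipba
lemma: effeua; RANK=ra; VEL=ak; CASE=ta; POLE=mi


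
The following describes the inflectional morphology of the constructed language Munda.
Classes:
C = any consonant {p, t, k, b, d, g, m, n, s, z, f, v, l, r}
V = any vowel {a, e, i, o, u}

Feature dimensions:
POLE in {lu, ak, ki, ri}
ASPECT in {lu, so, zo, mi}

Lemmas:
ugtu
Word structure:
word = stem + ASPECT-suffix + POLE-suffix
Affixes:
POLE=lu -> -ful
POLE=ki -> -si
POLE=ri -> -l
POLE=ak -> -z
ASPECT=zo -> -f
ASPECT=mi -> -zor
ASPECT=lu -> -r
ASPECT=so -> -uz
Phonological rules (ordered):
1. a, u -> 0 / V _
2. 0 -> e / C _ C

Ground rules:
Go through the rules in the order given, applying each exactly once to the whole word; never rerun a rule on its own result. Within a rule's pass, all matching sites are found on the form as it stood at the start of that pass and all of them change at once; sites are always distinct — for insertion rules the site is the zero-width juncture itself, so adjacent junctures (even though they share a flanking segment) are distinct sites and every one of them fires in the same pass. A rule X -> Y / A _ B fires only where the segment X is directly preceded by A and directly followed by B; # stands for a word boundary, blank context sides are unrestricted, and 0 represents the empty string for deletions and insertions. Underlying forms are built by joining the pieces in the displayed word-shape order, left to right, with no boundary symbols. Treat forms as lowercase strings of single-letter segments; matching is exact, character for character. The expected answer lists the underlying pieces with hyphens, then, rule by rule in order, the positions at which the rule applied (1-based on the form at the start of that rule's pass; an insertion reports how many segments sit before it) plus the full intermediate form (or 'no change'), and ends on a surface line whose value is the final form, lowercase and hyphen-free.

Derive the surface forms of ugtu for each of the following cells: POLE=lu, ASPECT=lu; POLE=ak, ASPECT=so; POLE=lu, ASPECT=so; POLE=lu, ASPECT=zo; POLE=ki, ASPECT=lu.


cell POLE=lu, ASPECT=lu:
underlying: ugtu-r-ful
1. a, u -> 0 / V _: no change
2. 0 -> e / C _ C: inserts after position(s) 2, 5: ugetureful
surface: ugetureful

cell POLE=ak, ASPECT=so:
underlying: ugtu-uz-z
1. a, u -> 0 / V _: fires at position(s) 5: ugtuzz
2. 0 -> e / C _ C: inserts after position(s) 2, 5: ugetuzez
surface: ugetuzez

cell POLE=lu, ASPECT=so:
underlying: ugtu-uz-ful
1. a, u -> 0 / V _: fires at position(s) 5: ugtuzful
2. 0 -> e / C _ C: inserts after position(s) 2, 5: ugetuzeful
surface: ugetuzeful

cell POLE=lu, ASPECT=zo:
underlying: ugtu-f-ful
1. a, u -> 0 / V _: no change
2. 0 -> e / C _ C: inserts after position(s) 2, 5: ugetufeful
surface: ugetufeful

cell POLE=ki, ASPECT=lu:
underlying: ugtu-r-si
1. a, u -> 0 / V _: no change
2. 0 -> e / C _ C: inserts after position(s) 2, 5: ugeturesi
surface: ugeturesi
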